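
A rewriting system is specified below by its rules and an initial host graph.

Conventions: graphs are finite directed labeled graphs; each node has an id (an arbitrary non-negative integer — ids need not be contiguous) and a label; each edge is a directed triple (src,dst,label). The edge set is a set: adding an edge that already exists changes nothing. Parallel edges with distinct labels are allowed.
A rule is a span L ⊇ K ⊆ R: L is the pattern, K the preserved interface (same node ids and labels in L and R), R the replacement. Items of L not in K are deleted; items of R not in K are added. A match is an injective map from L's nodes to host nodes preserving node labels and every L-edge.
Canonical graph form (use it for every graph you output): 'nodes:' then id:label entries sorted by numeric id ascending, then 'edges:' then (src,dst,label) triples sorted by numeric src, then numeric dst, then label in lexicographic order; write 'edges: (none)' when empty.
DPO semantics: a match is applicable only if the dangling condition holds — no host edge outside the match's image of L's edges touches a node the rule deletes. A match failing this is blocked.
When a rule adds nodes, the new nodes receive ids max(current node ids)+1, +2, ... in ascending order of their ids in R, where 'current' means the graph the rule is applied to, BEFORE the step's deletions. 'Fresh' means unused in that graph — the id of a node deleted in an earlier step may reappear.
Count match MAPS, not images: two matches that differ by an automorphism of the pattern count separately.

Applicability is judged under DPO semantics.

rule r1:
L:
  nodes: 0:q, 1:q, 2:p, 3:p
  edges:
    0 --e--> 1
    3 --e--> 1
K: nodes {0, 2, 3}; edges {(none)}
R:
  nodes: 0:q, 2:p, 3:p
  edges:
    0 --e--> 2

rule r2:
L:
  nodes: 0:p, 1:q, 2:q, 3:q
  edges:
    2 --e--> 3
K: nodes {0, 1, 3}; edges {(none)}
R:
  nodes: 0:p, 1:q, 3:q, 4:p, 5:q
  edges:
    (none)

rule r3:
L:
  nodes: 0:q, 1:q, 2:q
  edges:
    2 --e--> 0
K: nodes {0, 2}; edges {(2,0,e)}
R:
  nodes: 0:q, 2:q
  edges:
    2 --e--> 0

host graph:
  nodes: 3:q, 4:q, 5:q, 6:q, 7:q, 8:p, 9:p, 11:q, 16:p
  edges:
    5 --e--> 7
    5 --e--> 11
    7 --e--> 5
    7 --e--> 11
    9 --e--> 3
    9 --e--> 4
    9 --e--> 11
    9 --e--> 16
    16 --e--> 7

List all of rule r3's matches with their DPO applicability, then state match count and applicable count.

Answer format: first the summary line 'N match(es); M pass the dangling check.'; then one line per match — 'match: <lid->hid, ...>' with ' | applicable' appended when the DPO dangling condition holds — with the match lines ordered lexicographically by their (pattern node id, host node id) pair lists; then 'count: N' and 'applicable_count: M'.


16 match(es); 4 pass the dangling check.
match: 0->5, 1->3, 2->7
match: 0->5, 1->4, 2->7
match: 0->5, 1->6, 2->7 | applicable
match: 0->5, 1->11, 2->7
match: 0->7, 1->3, 2->5
match: 0->7, 1->4, 2->5
match: 0->7, 1->6, 2->5 | applicable
match: 0->7, 1->11, 2->5
match: 0->11, 1->3, 2->5
match: 0->11, 1->3, 2->7
match: 0->11, 1->4, 2->5
match: 0->11, 1->4, 2->7
match: 0->11, 1->5, 2->7
match: 0->11, 1->6, 2->5 | applicable
match: 0->11, 1->6, 2->7 | applicable
match: 0->11, 1->7, 2->5
count: 16
applicable_count: 4


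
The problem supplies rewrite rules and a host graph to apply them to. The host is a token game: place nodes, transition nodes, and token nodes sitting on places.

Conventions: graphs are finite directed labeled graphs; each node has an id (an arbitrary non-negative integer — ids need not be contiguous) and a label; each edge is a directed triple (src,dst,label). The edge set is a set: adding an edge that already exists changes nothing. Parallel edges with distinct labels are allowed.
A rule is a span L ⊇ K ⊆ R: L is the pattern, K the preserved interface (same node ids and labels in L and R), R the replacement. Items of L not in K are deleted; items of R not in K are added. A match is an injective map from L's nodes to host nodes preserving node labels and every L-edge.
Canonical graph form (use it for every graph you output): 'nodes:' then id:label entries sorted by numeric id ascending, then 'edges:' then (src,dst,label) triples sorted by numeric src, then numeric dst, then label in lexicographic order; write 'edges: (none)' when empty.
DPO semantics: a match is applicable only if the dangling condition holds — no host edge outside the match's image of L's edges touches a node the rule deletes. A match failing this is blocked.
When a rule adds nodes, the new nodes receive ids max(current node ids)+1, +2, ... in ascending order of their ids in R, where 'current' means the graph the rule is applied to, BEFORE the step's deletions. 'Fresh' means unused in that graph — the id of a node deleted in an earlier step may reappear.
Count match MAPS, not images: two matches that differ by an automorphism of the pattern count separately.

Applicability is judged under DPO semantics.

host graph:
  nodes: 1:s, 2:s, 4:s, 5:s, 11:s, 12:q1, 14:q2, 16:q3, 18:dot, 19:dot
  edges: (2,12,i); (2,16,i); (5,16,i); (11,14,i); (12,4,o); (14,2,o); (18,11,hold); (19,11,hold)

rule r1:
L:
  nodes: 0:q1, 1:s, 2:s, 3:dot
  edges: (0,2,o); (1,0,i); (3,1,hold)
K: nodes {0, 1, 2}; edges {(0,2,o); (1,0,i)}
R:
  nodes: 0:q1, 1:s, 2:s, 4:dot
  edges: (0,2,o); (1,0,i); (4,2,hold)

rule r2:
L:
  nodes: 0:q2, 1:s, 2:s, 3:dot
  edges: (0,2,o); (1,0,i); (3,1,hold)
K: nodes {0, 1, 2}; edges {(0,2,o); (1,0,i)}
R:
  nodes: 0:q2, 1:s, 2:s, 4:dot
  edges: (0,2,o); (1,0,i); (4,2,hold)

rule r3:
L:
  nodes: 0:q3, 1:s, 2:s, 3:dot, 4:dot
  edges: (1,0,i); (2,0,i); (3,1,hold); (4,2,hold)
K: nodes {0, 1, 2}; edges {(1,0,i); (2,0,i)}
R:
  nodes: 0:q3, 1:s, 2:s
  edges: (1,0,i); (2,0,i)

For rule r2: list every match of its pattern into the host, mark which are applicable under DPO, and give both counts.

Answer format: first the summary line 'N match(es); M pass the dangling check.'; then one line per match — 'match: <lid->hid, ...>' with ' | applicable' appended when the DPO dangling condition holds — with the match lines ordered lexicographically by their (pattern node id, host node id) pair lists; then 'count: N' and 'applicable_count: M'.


2 match(es); 2 pass the dangling check.
match: 0->14, 1->11, 2->2, 3->18 | applicable
match: 0->14, 1->11, 2->2, 3->19 | applicable
count: 2
applicable_count: 2


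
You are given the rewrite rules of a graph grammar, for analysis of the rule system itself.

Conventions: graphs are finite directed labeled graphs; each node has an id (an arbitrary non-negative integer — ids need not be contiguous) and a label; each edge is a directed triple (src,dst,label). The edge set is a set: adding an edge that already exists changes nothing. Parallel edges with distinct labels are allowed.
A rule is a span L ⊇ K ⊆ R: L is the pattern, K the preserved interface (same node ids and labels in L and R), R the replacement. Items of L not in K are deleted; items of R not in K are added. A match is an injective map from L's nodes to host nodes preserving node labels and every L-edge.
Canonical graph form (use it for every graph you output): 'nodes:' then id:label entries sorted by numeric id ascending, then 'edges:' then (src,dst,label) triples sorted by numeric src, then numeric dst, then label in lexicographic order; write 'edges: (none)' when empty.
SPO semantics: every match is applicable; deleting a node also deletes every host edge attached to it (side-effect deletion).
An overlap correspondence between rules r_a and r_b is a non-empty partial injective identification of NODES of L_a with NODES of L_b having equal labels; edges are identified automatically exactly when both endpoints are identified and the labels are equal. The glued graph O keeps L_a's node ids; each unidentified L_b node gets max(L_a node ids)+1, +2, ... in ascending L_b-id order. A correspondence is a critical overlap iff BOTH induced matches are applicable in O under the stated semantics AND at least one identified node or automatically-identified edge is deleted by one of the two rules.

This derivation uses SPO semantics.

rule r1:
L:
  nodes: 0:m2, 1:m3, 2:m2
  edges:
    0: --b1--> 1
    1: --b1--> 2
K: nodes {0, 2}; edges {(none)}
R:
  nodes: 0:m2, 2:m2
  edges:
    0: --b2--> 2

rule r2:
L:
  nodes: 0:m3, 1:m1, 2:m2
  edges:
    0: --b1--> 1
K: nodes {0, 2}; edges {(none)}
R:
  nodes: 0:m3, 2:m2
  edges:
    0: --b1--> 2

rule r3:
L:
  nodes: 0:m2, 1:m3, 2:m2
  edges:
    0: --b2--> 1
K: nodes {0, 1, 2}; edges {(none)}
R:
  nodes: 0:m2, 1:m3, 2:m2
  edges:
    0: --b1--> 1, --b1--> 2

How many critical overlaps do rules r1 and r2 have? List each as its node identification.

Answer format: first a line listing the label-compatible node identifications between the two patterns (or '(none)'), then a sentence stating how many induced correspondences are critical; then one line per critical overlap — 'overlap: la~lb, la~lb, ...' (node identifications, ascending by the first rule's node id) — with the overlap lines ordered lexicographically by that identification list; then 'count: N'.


label-compatible node identifications between L(r1) and L(r2): 0~2, 1~0, 2~2
3 of the induced correspondences are critical overlaps of r1 and r2.
overlap: 0~2, 1~0
overlap: 1~0
overlap: 1~0, 2~2
count: 3


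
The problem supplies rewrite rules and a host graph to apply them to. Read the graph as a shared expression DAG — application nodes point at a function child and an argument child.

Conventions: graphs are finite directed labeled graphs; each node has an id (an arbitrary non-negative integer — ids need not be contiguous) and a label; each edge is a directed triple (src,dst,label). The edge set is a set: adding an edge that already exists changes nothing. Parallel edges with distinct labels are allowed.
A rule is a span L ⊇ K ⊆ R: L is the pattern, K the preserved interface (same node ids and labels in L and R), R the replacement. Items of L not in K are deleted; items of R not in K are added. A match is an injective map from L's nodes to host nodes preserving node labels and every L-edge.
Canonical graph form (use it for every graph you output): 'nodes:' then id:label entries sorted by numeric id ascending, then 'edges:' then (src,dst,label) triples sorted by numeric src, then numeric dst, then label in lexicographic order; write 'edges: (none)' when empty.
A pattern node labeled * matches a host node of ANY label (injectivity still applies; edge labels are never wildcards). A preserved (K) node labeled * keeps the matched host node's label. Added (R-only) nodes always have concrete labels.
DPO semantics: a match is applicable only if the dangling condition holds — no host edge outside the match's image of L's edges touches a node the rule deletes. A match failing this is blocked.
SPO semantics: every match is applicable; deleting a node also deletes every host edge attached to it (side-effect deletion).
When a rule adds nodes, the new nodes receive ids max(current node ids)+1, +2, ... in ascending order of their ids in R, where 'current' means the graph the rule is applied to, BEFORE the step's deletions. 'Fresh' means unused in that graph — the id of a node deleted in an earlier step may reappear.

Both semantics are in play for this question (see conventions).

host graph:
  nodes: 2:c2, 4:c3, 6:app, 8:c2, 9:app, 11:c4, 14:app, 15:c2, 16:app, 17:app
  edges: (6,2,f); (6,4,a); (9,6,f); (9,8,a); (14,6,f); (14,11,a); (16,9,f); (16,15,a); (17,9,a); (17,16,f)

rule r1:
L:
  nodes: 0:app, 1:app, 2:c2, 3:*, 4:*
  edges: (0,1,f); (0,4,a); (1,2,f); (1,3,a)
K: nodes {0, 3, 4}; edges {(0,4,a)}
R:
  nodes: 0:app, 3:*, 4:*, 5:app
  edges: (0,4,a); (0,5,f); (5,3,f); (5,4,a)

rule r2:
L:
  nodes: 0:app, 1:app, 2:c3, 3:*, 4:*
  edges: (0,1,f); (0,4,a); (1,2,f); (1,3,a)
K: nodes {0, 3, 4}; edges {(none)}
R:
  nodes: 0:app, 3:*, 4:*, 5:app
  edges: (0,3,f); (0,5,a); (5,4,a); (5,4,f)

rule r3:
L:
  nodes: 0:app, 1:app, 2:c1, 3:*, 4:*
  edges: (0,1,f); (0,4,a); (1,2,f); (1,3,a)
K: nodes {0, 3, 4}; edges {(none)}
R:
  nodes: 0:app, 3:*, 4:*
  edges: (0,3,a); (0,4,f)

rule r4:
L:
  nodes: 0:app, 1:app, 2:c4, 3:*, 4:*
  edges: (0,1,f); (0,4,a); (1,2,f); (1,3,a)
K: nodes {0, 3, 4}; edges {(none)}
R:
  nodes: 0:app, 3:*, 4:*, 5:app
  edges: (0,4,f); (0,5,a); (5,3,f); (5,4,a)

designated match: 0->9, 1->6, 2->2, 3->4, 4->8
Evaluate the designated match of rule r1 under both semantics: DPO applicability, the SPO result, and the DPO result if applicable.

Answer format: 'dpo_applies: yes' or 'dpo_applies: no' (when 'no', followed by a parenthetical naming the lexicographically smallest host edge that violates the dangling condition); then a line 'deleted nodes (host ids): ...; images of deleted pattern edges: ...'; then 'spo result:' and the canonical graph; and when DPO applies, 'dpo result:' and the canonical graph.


dpo_applies: no
(the rule deletes node 6, which keeps host edge (14,6,f) outside the match image — the dangling condition fails, DPO blocks; SPO proceeds and side-deletes such edges)
deleted nodes (host ids): 2, 6; images of deleted pattern edges: (6,2,f); (6,4,a); (9,6,f)
spo result:
nodes: 4:c3, 8:c2, 9:app, 11:c4, 14:app, 15:c2, 16:app, 17:app, 18:app
edges: (9,8,a); (9,18,f); (14,11,a); (16,9,f); (16,15,a); (17,9,a); (17,16,f); (18,4,f); (18,8,a)


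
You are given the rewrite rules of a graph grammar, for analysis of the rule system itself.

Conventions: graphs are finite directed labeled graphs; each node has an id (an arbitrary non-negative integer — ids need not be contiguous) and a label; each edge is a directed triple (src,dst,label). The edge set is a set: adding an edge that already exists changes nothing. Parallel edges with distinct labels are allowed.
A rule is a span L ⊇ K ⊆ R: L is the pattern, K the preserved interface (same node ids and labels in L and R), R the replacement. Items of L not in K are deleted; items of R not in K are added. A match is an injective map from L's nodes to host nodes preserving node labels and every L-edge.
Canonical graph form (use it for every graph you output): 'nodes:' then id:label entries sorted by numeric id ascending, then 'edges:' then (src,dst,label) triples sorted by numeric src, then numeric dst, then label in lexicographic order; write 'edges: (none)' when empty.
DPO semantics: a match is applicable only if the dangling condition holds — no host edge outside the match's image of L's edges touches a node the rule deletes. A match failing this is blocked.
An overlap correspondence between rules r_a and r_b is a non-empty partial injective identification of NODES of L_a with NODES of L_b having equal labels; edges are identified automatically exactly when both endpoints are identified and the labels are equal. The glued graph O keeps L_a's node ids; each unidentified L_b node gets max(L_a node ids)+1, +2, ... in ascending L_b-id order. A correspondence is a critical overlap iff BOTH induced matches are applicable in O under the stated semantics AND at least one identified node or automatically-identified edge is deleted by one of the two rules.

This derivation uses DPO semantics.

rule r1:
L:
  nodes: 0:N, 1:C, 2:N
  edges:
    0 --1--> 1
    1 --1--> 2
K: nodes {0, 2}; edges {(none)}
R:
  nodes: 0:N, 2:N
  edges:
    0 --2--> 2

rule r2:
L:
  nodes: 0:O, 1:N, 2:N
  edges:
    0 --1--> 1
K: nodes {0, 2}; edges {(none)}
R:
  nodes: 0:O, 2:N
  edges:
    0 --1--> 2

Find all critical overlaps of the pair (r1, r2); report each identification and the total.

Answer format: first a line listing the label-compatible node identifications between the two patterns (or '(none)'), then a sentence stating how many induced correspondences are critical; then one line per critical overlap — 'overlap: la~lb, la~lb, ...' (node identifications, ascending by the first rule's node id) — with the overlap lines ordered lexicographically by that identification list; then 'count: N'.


label-compatible node identifications between L(r1) and L(r2): 0~1, 0~2, 2~1, 2~2
0 of the induced correspondences are critical overlaps of r1 and r2.
count: 0


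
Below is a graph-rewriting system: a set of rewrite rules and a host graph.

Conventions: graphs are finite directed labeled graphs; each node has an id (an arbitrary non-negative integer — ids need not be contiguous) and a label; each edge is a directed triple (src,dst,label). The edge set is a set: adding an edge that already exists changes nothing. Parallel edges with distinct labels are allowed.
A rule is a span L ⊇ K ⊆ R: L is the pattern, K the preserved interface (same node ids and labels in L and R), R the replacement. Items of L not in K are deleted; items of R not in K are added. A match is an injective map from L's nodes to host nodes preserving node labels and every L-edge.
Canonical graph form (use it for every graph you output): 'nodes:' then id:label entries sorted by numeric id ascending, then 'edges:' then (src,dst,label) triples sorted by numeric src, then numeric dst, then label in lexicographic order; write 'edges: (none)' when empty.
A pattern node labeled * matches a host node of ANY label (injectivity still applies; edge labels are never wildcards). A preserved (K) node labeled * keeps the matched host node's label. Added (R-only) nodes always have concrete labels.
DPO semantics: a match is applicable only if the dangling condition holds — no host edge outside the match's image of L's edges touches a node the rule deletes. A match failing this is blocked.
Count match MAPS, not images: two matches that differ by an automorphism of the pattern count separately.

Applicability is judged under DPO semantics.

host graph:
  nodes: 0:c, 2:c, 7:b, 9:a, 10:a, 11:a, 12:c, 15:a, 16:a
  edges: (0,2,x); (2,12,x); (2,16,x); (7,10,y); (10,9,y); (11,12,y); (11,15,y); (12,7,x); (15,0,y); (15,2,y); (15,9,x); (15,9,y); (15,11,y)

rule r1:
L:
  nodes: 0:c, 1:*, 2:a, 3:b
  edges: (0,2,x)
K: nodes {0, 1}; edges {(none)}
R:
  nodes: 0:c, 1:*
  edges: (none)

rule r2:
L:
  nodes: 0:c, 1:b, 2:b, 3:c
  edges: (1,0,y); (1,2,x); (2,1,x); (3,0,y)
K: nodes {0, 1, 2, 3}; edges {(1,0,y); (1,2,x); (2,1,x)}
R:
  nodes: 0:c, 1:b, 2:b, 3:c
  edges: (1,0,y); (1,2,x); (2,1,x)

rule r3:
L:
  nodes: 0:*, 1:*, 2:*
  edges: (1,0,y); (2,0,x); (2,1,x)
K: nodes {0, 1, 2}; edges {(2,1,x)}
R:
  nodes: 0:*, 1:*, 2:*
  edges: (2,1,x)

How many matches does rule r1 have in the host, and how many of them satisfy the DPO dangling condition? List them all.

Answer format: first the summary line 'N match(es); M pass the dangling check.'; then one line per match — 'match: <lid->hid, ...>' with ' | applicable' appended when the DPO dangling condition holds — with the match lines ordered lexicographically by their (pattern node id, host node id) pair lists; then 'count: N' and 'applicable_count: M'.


6 match(es); 0 pass the dangling check.
match: 0->2, 1->0, 2->16, 3->7
match: 0->2, 1->9, 2->16, 3->7
match: 0->2, 1->10, 2->16, 3->7
match: 0->2, 1->11, 2->16, 3->7
match: 0->2, 1->12, 2->16, 3->7
match: 0->2, 1->15, 2->16, 3->7
count: 6
applicable_count: 0


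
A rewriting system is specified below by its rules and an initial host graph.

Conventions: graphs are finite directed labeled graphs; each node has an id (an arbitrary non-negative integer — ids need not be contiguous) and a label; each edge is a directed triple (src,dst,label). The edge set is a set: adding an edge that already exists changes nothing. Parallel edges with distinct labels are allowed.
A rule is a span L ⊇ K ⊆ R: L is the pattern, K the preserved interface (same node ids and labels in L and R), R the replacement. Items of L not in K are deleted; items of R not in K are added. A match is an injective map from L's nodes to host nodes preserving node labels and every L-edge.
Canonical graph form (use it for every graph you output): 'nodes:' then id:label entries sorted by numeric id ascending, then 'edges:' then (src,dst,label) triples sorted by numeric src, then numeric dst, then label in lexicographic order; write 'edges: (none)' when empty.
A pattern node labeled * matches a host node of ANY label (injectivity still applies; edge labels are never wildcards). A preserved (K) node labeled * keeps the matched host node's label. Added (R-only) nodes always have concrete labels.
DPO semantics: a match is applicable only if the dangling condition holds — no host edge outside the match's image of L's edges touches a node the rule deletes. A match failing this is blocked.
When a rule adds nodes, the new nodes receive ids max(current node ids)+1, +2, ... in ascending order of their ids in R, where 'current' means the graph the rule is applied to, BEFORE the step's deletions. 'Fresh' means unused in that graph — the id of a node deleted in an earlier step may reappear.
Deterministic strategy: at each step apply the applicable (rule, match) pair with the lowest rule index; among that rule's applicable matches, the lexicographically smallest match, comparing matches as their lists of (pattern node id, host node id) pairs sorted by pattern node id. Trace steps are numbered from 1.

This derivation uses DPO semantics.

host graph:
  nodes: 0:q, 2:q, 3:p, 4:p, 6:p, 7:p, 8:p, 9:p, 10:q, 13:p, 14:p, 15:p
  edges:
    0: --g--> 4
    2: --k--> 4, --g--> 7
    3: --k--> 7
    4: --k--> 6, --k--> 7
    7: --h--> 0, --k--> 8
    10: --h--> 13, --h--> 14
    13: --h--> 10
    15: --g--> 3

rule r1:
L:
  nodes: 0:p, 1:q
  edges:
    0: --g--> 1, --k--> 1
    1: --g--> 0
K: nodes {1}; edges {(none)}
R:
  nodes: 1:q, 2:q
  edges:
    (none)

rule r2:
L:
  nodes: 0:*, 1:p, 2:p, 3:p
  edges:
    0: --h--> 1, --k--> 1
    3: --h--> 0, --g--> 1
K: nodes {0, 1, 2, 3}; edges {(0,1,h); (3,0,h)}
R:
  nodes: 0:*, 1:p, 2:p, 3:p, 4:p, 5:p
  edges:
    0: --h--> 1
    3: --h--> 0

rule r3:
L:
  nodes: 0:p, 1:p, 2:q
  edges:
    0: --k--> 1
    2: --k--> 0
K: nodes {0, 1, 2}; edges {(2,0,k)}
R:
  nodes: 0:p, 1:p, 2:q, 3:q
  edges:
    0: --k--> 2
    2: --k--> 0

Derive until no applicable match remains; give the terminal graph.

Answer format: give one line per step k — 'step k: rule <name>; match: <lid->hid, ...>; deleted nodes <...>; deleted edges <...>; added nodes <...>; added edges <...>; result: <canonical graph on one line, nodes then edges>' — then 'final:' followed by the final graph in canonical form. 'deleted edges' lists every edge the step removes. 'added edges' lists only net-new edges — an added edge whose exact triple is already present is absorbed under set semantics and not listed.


step 1: rule r3; match: 0->4, 1->6, 2->2; deleted nodes (none); deleted edges (4,6,k); added nodes 16; added edges (4,2,k); result: nodes: 0:q, 2:q, 3:p, 4:p, 6:p, 7:p, 8:p, 9:p, 10:q, 13:p, 14:p, 15:p, 16:q edges: (0,4,g); (2,4,k); (2,7,g); (3,7,k); (4,2,k); (4,7,k); (7,0,h); (7,8,k); (10,13,h); (10,14,h); (13,10,h); (15,3,g)
step 2: rule r3; match: 0->4, 1->7, 2->2; deleted nodes (none); deleted edges (4,7,k); added nodes 17; added edges (none); result: nodes: 0:q, 2:q, 3:p, 4:p, 6:p, 7:p, 8:p, 9:p, 10:q, 13:p, 14:p, 15:p, 16:q, 17:q edges: (0,4,g); (2,4,k); (2,7,g); (3,7,k); (4,2,k); (7,0,h); (7,8,k); (10,13,h); (10,14,h); (13,10,h); (15,3,g)
final:
nodes: 0:q, 2:q, 3:p, 4:p, 6:p, 7:p, 8:p, 9:p, 10:q, 13:p, 14:p, 15:p, 16:q, 17:q
edges: (0,4,g); (2,4,k); (2,7,g); (3,7,k); (4,2,k); (7,0,h); (7,8,k); (10,13,h); (10,14,h); (13,10,h); (15,3,g)


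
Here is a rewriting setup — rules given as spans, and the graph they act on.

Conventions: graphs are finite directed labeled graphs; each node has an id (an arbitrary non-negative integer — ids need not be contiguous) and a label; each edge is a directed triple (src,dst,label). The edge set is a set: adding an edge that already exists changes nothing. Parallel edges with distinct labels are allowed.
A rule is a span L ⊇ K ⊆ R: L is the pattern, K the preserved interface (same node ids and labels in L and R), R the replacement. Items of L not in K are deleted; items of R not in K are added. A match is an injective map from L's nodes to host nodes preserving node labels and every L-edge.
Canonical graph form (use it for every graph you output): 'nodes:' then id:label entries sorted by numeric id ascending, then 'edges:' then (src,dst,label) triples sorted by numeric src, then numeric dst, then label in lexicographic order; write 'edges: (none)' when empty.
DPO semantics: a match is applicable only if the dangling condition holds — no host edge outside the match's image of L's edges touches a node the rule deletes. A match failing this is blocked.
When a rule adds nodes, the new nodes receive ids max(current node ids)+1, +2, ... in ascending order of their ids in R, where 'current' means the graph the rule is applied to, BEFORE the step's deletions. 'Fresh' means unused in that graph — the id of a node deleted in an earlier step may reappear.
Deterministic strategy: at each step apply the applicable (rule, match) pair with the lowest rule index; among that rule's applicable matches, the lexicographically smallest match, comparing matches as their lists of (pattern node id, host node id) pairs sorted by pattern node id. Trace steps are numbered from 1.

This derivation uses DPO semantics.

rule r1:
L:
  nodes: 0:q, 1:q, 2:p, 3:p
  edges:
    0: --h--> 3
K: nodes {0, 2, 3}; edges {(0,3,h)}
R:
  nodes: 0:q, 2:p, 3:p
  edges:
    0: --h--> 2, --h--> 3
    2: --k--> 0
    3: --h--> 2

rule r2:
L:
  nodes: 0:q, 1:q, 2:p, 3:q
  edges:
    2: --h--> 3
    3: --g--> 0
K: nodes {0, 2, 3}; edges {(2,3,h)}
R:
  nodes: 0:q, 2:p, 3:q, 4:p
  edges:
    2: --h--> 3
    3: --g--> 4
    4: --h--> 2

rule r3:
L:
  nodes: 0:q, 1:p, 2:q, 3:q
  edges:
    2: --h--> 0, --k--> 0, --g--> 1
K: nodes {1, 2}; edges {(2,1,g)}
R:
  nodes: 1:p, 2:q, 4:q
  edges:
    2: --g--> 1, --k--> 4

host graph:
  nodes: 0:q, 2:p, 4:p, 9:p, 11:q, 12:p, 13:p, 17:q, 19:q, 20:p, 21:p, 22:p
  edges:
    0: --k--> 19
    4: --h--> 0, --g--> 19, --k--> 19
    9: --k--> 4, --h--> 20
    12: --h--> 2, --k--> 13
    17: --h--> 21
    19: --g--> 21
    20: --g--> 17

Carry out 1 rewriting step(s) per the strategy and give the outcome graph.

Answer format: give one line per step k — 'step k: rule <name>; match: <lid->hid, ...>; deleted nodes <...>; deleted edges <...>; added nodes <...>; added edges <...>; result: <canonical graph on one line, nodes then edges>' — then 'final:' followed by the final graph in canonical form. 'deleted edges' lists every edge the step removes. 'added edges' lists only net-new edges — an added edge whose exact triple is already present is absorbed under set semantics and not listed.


step 1: rule r1; match: 0->17, 1->11, 2->2, 3->21; deleted nodes 11; deleted edges (none); added nodes (none); added edges (2,17,k); (17,2,h); (21,2,h); result: nodes: 0:q, 2:p, 4:p, 9:p, 12:p, 13:p, 17:q, 19:q, 20:p, 21:p, 22:p edges: (0,19,k); (2,17,k); (4,0,h); (4,19,g); (4,19,k); (9,4,k); (9,20,h); (12,2,h); (12,13,k); (17,2,h); (17,21,h); (19,21,g); (20,17,g); (21,2,h)
final:
nodes: 0:q, 2:p, 4:p, 9:p, 12:p, 13:p, 17:q, 19:q, 20:p, 21:p, 22:p
edges: (0,19,k); (2,17,k); (4,0,h); (4,19,g); (4,19,k); (9,4,k); (9,20,h); (12,2,h); (12,13,k); (17,2,h); (17,21,h); (19,21,g); (20,17,g); (21,2,h)


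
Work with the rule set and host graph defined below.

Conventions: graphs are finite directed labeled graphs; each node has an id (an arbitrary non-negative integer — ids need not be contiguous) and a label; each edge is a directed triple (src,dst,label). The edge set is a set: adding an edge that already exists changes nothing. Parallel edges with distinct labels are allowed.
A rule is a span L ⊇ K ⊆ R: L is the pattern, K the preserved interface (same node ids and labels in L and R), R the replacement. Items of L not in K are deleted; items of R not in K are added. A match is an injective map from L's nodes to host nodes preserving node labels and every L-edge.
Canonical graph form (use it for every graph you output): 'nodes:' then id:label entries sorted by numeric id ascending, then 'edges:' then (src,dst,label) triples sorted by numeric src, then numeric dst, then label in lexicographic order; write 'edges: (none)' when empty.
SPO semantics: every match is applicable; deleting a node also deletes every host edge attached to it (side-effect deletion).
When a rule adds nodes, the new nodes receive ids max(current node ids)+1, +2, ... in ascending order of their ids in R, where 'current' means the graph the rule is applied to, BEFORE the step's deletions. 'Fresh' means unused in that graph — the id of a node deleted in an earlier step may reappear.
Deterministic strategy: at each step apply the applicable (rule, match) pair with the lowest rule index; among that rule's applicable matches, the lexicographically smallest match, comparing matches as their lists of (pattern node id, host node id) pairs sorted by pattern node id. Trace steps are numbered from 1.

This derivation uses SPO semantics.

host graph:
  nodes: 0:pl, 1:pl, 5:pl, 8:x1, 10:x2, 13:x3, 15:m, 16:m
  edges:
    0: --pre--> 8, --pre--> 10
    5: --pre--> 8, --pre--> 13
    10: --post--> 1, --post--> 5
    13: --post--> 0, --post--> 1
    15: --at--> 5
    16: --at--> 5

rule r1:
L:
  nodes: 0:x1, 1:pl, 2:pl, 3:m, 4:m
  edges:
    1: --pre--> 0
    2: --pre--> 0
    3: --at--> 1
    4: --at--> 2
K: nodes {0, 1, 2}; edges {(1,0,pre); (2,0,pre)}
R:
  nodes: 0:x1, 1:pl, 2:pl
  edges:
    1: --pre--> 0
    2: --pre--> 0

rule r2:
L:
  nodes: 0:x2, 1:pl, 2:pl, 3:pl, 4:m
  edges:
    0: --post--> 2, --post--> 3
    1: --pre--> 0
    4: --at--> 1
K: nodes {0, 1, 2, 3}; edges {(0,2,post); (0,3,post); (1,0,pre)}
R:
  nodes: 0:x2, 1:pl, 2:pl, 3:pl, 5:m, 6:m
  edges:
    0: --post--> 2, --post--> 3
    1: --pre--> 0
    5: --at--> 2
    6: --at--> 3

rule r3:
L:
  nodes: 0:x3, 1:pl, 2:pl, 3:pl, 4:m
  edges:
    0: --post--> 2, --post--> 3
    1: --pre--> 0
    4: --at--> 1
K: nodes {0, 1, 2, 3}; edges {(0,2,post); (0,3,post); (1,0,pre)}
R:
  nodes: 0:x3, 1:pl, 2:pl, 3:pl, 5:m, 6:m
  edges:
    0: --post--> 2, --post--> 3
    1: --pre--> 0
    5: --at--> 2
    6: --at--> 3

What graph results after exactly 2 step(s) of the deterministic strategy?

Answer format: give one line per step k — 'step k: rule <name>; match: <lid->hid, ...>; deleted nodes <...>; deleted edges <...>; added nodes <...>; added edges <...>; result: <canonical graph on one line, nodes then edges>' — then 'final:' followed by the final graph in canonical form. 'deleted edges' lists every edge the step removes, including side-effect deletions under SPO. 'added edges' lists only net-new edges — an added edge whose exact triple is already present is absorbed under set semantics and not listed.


step 1: rule r3; match: 0->13, 1->5, 2->0, 3->1, 4->15; deleted nodes 15; deleted edges (15,5,at); added nodes 17, 18; added edges (17,0,at); (18,1,at); result: nodes: 0:pl, 1:pl, 5:pl, 8:x1, 10:x2, 13:x3, 16:m, 17:m, 18:m edges: (0,8,pre); (0,10,pre); (5,8,pre); (5,13,pre); (10,1,post); (10,5,post); (13,0,post); (13,1,post); (16,5,at); (17,0,at); (18,1,at)
step 2: rule r1; match: 0->8, 1->0, 2->5, 3->17, 4->16; deleted nodes 16, 17; deleted edges (16,5,at); (17,0,at); added nodes (none); added edges (none); result: nodes: 0:pl, 1:pl, 5:pl, 8:x1, 10:x2, 13:x3, 18:m edges: (0,8,pre); (0,10,pre); (5,8,pre); (5,13,pre); (10,1,post); (10,5,post); (13,0,post); (13,1,post); (18,1,at)
final:
nodes: 0:pl, 1:pl, 5:pl, 8:x1, 10:x2, 13:x3, 18:m
edges: (0,8,pre); (0,10,pre); (5,8,pre); (5,13,pre); (10,1,post); (10,5,post); (13,0,post); (13,1,post); (18,1,at)


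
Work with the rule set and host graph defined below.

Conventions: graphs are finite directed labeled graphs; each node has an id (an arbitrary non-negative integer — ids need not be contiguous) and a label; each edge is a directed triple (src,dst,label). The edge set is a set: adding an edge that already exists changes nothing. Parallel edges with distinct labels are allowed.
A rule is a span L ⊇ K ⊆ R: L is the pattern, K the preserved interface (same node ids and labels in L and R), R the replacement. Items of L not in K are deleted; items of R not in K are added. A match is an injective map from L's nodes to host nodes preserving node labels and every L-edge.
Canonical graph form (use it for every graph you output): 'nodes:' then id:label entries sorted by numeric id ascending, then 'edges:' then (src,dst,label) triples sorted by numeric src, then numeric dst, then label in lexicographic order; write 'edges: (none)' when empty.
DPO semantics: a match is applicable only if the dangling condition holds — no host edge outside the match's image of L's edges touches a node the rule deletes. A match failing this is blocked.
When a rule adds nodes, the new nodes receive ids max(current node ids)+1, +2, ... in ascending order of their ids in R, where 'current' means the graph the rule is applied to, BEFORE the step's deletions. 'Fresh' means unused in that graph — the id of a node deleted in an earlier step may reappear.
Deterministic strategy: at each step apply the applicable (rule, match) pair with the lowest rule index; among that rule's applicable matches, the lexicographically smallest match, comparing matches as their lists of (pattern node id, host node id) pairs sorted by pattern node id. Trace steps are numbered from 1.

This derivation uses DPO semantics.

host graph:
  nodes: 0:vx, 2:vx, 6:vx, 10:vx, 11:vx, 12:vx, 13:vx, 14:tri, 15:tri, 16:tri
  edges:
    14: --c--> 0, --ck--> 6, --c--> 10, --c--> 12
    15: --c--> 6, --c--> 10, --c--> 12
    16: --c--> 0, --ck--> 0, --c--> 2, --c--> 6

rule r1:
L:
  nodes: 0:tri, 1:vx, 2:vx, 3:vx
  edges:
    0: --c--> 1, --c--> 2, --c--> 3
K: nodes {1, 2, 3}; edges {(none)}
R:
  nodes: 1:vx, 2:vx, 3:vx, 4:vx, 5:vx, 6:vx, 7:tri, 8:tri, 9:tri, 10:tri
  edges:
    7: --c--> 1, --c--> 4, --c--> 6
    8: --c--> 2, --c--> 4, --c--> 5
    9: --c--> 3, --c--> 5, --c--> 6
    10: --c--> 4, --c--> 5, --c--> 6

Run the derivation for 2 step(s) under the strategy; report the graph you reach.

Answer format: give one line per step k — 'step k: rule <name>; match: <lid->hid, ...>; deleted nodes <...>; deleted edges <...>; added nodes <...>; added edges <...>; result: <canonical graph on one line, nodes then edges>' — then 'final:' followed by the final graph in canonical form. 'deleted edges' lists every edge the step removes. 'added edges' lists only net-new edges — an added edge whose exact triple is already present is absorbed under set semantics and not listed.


step 1: rule r1; match: 0->15, 1->6, 2->10, 3->12; deleted nodes 15; deleted edges (15,6,c); (15,10,c); (15,12,c); added nodes 17, 18, 19, 20, 21, 22, 23; added edges (20,6,c); (20,17,c); (20,19,c); (21,10,c); (21,17,c); (21,18,c); (22,12,c); (22,18,c); (22,19,c); (23,17,c); (23,18,c); (23,19,c); result: nodes: 0:vx, 2:vx, 6:vx, 10:vx, 11:vx, 12:vx, 13:vx, 14:tri, 16:tri, 17:vx, 18:vx, 19:vx, 20:tri, 21:tri, 22:tri, 23:tri edges: (14,0,c); (14,6,ck); (14,10,c); (14,12,c); (16,0,c); (16,0,ck); (16,2,c); (16,6,c); (20,6,c); (20,17,c); (20,19,c); (21,10,c); (21,17,c); (21,18,c); (22,12,c); (22,18,c); (22,19,c); (23,17,c); (23,18,c); (23,19,c)
step 2: rule r1; match: 0->20, 1->6, 2->17, 3->19; deleted nodes 20; deleted edges (20,6,c); (20,17,c); (20,19,c); added nodes 24, 25, 26, 27, 28, 29, 30; added edges (27,6,c); (27,24,c); (27,26,c); (28,17,c); (28,24,c); (28,25,c); (29,19,c); (29,25,c); (29,26,c); (30,24,c); (30,25,c); (30,26,c); result: nodes: 0:vx, 2:vx, 6:vx, 10:vx, 11:vx, 12:vx, 13:vx, 14:tri, 16:tri, 17:vx, 18:vx, 19:vx, 21:tri, 22:tri, 23:tri, 24:vx, 25:vx, 26:vx, 27:tri, 28:tri, 29:tri, 30:tri edges: (14,0,c); (14,6,ck); (14,10,c); (14,12,c); (16,0,c); (16,0,ck); (16,2,c); (16,6,c); (21,10,c); (21,17,c); (21,18,c); (22,12,c); (22,18,c); (22,19,c); (23,17,c); (23,18,c); (23,19,c); (27,6,c); (27,24,c); (27,26,c); (28,17,c); (28,24,c); (28,25,c); (29,19,c); (29,25,c); (29,26,c); (30,24,c); (30,25,c); (30,26,c)
final:
nodes: 0:vx, 2:vx, 6:vx, 10:vx, 11:vx, 12:vx, 13:vx, 14:tri, 16:tri, 17:vx, 18:vx, 19:vx, 21:tri, 22:tri, 23:tri, 24:vx, 25:vx, 26:vx, 27:tri, 28:tri, 29:tri, 30:tri
edges: (14,0,c); (14,6,ck); (14,10,c); (14,12,c); (16,0,c); (16,0,ck); (16,2,c); (16,6,c); (21,10,c); (21,17,c); (21,18,c); (22,12,c); (22,18,c); (22,19,c); (23,17,c); (23,18,c); (23,19,c); (27,6,c); (27,24,c); (27,26,c); (28,17,c); (28,24,c); (28,25,c); (29,19,c); (29,25,c); (29,26,c); (30,24,c); (30,25,c); (30,26,c)


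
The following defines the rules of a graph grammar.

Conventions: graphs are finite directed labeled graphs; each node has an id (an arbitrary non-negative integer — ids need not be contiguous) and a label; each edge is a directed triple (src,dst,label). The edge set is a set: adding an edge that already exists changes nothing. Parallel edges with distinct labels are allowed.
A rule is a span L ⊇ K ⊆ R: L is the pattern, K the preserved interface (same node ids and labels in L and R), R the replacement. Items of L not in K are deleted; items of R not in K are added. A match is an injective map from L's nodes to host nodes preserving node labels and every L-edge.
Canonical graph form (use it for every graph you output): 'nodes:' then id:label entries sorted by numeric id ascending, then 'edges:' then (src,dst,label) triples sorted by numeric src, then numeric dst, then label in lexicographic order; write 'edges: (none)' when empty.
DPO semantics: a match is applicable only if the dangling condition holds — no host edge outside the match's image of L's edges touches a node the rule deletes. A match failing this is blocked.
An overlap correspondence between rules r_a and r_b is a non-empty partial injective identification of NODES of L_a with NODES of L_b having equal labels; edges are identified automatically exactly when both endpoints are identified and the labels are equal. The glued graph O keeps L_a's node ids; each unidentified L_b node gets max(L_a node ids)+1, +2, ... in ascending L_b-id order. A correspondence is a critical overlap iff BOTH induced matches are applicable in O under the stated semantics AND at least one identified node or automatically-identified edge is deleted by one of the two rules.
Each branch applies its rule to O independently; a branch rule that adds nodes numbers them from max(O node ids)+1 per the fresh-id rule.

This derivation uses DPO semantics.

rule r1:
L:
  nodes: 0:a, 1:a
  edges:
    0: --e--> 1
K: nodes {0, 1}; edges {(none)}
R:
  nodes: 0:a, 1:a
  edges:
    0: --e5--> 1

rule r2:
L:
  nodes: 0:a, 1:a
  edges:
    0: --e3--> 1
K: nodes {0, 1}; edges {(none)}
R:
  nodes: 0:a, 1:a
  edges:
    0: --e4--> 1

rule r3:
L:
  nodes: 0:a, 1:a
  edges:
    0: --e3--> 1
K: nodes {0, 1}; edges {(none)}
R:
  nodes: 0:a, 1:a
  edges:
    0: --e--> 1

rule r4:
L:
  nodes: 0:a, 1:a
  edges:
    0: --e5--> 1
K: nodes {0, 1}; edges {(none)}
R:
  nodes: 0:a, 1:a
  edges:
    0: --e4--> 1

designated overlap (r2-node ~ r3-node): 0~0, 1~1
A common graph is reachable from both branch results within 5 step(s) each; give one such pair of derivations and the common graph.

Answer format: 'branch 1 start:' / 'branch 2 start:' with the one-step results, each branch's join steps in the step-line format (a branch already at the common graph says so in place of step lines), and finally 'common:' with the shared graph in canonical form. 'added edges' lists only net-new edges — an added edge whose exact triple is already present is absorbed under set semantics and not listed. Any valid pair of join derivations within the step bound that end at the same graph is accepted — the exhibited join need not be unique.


branch 1 start:
nodes: 0:a, 1:a
edges: (0,1,e4)
branch 2 start:
nodes: 0:a, 1:a
edges: (0,1,e)
branch 1: already at the common graph (0 steps)
branch 2 step 1: rule r1; match: 0->0, 1->1; deleted nodes (none); deleted edges (0,1,e); added nodes (none); added edges (0,1,e5); result: nodes: 0:a, 1:a edges: (0,1,e5)
branch 2 step 2: rule r4; match: 0->0, 1->1; deleted nodes (none); deleted edges (0,1,e5); added nodes (none); added edges (0,1,e4); result: nodes: 0:a, 1:a edges: (0,1,e4)
common:
nodes: 0:a, 1:a
edges: (0,1,e4)


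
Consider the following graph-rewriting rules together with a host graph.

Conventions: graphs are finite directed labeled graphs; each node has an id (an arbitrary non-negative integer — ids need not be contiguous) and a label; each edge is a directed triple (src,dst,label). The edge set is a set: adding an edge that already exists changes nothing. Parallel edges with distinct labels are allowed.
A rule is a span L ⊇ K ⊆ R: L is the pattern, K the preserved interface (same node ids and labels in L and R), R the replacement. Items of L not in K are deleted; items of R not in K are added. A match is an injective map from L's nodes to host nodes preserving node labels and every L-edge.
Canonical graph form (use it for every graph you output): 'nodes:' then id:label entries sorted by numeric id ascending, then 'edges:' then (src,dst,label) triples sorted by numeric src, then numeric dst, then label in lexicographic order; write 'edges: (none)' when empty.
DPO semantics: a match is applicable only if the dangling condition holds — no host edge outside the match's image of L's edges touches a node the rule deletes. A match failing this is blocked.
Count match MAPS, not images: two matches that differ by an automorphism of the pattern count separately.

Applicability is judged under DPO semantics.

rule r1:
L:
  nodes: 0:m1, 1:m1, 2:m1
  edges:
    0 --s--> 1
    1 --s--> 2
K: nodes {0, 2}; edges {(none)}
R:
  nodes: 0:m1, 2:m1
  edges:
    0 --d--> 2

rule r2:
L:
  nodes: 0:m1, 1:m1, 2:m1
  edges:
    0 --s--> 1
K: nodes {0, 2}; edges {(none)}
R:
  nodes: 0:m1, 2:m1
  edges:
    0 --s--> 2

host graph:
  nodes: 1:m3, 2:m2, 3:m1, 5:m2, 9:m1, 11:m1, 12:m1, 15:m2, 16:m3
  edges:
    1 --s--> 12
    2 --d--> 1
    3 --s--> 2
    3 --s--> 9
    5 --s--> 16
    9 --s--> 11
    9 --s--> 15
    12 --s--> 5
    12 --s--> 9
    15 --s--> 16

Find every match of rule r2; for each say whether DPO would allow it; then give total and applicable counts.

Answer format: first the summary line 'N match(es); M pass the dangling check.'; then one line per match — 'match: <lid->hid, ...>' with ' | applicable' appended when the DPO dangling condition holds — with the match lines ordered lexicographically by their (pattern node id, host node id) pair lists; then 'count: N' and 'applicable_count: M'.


6 match(es); 2 pass the dangling check.
match: 0->3, 1->9, 2->11
match: 0->3, 1->9, 2->12
match: 0->9, 1->11, 2->3 | applicable
match: 0->9, 1->11, 2->12 | applicable
match: 0->12, 1->9, 2->3
match: 0->12, 1->9, 2->11
count: 6
applicable_count: 2
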